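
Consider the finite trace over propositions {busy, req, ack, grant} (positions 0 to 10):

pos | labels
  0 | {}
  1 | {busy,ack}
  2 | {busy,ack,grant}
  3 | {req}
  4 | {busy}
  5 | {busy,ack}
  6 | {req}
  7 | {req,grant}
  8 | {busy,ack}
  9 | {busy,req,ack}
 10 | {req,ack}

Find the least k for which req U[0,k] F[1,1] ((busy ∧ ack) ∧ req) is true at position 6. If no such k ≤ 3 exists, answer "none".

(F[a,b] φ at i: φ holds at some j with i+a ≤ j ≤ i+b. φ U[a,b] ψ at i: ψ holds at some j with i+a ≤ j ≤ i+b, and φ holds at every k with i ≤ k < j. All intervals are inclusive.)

2

Need earliest j ≥ 6 with F[1,1] ((busy ∧ ack) ∧ req), and req at every k in [6,j-1].
  j=6: rhs fails.
  j=7: rhs fails.
  j=8: rhs holds; lhs holds on [6,7]. k = 2.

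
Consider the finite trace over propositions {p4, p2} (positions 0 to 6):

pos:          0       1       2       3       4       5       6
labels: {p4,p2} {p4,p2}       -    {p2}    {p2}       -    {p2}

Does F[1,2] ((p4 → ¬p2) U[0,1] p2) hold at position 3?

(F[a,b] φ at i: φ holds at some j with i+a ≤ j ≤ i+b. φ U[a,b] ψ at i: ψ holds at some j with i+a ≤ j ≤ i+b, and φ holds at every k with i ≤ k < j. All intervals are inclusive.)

Yes

Check ((p4 → ¬p2) U[0,1] p2) at each j in [4,5]:
  j=4: holds
  j=5: holds
Found at j=4 → formula holds.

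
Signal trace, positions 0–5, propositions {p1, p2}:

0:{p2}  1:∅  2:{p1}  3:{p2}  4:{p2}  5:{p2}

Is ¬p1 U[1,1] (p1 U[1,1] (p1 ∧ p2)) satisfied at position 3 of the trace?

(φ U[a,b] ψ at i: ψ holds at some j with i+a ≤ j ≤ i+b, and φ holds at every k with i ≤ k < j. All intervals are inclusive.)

Need some j in [4,4] with (p1 U[1,1] (p1 ∧ p2)), and ¬p1 at every k in [3,j-1].
  j=4: (p1 U[1,1] (p1 ∧ p2)) — fails.
No j in the window works → until fails.

Does not hold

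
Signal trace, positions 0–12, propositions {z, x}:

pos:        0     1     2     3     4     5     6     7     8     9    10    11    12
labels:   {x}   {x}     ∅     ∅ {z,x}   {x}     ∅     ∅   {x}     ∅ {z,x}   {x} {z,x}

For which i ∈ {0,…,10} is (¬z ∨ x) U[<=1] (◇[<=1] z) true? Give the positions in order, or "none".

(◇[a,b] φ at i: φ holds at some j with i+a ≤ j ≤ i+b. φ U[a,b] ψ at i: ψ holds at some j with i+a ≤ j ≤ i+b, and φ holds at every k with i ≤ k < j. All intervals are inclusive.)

Evaluate at each i in [0,10]:
  i=0: ✗ (no rhs in [0,1])
  i=1: ✗ (no rhs in [1,2])
  i=2: ✓ (rhs at j=3; lhs holds on [2,2])
  i=3: ✓ (rhs at j=3)
  i=4: ✓ (rhs at j=4)
  i=5: ✗ (no rhs in [5,6])
  i=6: ✗ (no rhs in [6,7])
  i=7: ✗ (no rhs in [7,8])
  i=8: ✓ (rhs at j=9; lhs holds on [8,8])
  i=9: ✓ (rhs at j=9)
  i=10: ✓ (rhs at j=10)

2, 3, 4, 8, 9, 10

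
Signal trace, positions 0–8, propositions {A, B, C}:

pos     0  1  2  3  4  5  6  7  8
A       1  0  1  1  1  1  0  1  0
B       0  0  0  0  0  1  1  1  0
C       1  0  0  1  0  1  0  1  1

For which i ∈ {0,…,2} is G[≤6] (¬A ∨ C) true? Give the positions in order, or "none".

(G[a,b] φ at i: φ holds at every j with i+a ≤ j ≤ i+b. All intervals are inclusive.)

Evaluate at each i in [0,2]:
  i=0: ✗ (fails at j=2)
  i=1: ✗ (fails at j=2)
  i=2: ✗ (fails at j=2)

none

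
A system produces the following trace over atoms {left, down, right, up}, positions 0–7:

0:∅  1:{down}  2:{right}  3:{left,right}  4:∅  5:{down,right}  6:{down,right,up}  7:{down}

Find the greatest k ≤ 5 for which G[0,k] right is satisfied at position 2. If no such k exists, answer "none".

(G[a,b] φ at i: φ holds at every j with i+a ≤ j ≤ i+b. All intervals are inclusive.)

1

right must hold from j=2 onward; find where it first fails.
  j=2: holds
  j=3: holds
  j=4: fails
Holds on [2,3], so largest k = 1.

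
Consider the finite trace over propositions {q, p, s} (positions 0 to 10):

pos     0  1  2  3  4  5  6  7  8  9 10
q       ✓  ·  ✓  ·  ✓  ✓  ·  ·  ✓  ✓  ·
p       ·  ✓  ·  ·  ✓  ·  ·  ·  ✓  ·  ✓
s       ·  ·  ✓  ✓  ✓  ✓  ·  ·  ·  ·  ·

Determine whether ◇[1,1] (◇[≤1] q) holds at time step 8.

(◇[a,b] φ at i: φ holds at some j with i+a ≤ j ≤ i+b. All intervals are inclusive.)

Check ◇[≤1] q at each j in [9,9]:
  j=9: holds (witness at 9)
Found at j=9 → formula holds.

Yes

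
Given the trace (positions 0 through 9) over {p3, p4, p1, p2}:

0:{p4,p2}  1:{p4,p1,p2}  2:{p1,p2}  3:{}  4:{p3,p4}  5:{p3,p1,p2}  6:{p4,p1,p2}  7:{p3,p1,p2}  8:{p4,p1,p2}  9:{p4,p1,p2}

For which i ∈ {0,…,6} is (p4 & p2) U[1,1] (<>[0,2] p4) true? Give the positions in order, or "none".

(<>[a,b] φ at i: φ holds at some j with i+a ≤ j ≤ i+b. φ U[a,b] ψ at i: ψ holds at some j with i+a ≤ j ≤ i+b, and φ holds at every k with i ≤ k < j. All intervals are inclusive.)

0, 1, 6

Evaluate at each i in [0,6]:
  i=0: ✓ (rhs at j=1; lhs holds on [0,0])
  i=1: ✓ (rhs at j=2; lhs holds on [1,1])
  i=2: ✗ (lhs fails at k=2 before rhs at j=3)
  i=3: ✗ (lhs fails at k=3 before rhs at j=4)
  i=4: ✗ (lhs fails at k=4 before rhs at j=5)
  i=5: ✗ (lhs fails at k=5 before rhs at j=6)
  i=6: ✓ (rhs at j=7; lhs holds on [6,6])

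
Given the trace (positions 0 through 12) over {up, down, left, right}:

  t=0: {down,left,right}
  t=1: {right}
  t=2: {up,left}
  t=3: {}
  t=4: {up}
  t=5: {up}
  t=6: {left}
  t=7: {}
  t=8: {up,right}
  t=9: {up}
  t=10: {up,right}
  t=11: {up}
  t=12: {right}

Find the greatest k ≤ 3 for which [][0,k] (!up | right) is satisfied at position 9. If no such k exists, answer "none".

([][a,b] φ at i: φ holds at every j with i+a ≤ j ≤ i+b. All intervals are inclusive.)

none

(!up | right) must hold from j=9 onward; find where it first fails.
  j=9: fails → no k works.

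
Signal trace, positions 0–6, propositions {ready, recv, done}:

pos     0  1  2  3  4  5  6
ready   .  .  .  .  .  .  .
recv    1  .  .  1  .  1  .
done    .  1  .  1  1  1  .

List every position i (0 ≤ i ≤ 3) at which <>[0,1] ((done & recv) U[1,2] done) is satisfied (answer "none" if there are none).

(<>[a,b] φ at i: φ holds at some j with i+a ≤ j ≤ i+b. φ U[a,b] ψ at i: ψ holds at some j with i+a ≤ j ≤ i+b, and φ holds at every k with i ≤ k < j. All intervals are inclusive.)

Evaluate at each i in [0,3]:
  i=0: ✗ (none in [0,1])
  i=1: ✗ (none in [1,2])
  i=2: ✓ (witness j=3)
  i=3: ✓ (witness j=3)

2, 3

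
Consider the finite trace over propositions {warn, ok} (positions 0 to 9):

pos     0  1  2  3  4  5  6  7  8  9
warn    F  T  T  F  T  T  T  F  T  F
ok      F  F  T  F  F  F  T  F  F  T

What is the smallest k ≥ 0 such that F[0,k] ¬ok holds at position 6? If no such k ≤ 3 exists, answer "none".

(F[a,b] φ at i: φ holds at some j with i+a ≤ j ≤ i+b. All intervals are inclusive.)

Scan j = 6,7,… for ¬ok:
  j=6: fails
  j=7: holds
First hit at j=7, so smallest k = 7-6 = 1.

1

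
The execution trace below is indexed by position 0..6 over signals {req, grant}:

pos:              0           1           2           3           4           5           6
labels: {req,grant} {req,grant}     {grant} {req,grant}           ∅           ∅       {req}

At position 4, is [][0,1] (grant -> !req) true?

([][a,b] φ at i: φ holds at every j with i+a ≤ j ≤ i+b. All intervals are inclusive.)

Check (grant -> !req) at every j in [4,5]:
  j=4: antecedent false → ✓
  j=5: antecedent false → ✓
All positions satisfy it → formula holds.

Yes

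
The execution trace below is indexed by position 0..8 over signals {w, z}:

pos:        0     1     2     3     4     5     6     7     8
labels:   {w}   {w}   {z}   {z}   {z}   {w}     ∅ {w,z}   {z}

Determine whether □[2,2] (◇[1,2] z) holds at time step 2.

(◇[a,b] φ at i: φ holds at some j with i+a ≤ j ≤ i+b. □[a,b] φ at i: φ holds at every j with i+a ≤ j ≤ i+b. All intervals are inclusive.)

Check ◇[1,2] z at every j in [4,4]:
  j=4: fails (none in [5,6])
Fails at j=4 → formula fails.

False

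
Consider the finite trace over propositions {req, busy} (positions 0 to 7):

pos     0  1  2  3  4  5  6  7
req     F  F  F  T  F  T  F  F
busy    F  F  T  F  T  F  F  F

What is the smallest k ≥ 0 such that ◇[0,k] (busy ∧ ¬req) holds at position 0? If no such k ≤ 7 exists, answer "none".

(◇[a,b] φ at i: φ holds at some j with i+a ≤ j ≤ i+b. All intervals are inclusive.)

2

Scan j = 0,1,… for (busy ∧ ¬req):
  j=0: fails
  j=1: fails
  j=2: holds
First hit at j=2, so smallest k = 2-0 = 2.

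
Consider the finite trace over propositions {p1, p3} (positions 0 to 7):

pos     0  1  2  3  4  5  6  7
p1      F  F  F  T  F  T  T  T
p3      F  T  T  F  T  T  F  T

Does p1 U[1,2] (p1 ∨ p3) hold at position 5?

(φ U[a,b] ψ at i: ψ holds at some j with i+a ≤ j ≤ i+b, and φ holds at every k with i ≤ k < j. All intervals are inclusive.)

Need some j in [6,7] with (p1 ∨ p3), and p1 at every k in [5,j-1].
  j=6: (p1 ∨ p3) holds; p1 holds at every k in [5,5] → satisfied.

Yes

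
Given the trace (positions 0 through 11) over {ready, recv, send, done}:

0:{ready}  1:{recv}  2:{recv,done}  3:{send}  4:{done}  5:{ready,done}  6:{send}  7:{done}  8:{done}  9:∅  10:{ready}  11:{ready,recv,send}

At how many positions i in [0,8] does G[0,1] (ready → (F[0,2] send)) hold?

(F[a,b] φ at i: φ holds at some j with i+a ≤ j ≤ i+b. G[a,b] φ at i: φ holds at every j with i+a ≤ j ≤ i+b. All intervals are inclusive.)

Evaluate at each i in [0,8]:
  i=0: ✗ (fails at j=0)
  i=1: ✓ (all of [1,2])
  i=2: ✓ (all of [2,3])
  i=3: ✓ (all of [3,4])
  i=4: ✓ (all of [4,5])
  i=5: ✓ (all of [5,6])
  i=6: ✓ (all of [6,7])
  i=7: ✓ (all of [7,8])
  i=8: ✓ (all of [8,9])
Positions where it holds: {1, 2, 3, 4, 5, 6, 7, 8} → 8.

8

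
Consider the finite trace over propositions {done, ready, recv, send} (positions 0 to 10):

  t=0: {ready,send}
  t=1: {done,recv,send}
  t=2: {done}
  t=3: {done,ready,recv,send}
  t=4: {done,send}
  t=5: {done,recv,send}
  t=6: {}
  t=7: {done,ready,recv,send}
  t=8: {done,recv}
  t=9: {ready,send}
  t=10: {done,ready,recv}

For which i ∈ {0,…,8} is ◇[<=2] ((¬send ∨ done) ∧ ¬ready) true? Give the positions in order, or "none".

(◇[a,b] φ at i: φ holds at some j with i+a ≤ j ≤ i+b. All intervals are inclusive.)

Evaluate at each i in [0,8]:
  i=0: ✓ (witness j=1)
  i=1: ✓ (witness j=1)
  i=2: ✓ (witness j=2)
  i=3: ✓ (witness j=4)
  i=4: ✓ (witness j=4)
  i=5: ✓ (witness j=5)
  i=6: ✓ (witness j=6)
  i=7: ✓ (witness j=8)
  i=8: ✓ (witness j=8)

0, 1, 2, 3, 4, 5, 6, 7, 8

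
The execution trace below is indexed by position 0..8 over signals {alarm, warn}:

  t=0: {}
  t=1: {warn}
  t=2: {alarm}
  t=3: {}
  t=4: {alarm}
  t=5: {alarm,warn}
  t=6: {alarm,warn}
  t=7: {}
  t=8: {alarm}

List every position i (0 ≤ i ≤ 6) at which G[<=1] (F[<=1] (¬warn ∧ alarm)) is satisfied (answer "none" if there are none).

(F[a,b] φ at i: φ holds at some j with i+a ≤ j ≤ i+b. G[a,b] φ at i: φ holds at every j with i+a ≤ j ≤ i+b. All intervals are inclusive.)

1, 2, 3

Evaluate at each i in [0,6]:
  i=0: ✗ (fails at j=0)
  i=1: ✓ (all of [1,2])
  i=2: ✓ (all of [2,3])
  i=3: ✓ (all of [3,4])
  i=4: ✗ (fails at j=5)
  i=5: ✗ (fails at j=5)
  i=6: ✗ (fails at j=6)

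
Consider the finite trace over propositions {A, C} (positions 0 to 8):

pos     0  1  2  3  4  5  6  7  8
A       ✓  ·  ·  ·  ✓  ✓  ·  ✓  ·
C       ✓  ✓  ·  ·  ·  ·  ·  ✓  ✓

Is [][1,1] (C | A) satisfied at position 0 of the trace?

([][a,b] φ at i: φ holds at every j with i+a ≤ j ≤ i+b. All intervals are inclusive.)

Check (C | A) at every j in [1,1]:
  j=1: true
All positions satisfy it → formula holds.

True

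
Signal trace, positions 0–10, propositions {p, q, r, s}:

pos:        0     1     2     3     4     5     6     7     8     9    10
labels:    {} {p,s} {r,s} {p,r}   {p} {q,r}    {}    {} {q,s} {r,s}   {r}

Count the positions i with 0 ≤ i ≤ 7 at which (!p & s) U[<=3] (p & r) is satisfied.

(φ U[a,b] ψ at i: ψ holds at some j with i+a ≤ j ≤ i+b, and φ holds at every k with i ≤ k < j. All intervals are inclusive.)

2

Evaluate at each i in [0,7]:
  i=0: ✗ (lhs fails at k=0 before rhs at j=3)
  i=1: ✗ (lhs fails at k=1 before rhs at j=3)
  i=2: ✓ (rhs at j=3; lhs holds on [2,2])
  i=3: ✓ (rhs at j=3)
  i=4: ✗ (no rhs in [4,7])
  i=5: ✗ (no rhs in [5,8])
  i=6: ✗ (no rhs in [6,9])
  i=7: ✗ (no rhs in [7,10])
Positions where it holds: {2, 3} → 2.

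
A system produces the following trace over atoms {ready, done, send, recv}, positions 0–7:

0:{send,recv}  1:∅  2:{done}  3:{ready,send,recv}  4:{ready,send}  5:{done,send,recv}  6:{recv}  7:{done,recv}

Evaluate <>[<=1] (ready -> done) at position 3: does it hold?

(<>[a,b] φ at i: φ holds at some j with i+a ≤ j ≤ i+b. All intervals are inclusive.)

Does not hold

Check (ready -> done) at each j in [3,4]:
  j=3: false
  j=4: false
No position in the window satisfies it → formula fails.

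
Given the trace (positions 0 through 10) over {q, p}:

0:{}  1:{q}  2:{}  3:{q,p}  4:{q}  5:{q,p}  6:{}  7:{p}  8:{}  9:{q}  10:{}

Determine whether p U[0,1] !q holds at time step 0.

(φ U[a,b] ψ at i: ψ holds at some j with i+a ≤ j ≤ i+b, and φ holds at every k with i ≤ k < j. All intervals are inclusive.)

Need some j in [0,1] with !q, and p at every k in [0,j-1].
  j=0: !q holds; no prefix to check → satisfied.

Holds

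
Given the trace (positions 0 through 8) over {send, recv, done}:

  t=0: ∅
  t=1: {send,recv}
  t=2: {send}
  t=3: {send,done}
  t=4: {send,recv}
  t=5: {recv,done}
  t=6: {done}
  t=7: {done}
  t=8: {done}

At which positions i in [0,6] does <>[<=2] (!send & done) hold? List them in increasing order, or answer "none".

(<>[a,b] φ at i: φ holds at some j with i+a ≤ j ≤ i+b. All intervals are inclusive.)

3, 4, 5, 6

Evaluate at each i in [0,6]:
  i=0: ✗ (none in [0,2])
  i=1: ✗ (none in [1,3])
  i=2: ✗ (none in [2,4])
  i=3: ✓ (witness j=5)
  i=4: ✓ (witness j=5)
  i=5: ✓ (witness j=5)
  i=6: ✓ (witness j=6)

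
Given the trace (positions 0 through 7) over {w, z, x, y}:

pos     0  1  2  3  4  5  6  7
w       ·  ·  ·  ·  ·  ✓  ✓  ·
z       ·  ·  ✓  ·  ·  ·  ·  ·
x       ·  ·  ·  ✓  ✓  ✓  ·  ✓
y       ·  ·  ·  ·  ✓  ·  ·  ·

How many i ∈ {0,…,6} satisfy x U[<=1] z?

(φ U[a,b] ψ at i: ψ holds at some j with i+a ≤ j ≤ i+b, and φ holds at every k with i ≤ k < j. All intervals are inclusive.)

Evaluate at each i in [0,6]:
  i=0: ✗ (no rhs in [0,1])
  i=1: ✗ (lhs fails at k=1 before rhs at j=2)
  i=2: ✓ (rhs at j=2)
  i=3: ✗ (no rhs in [3,4])
  i=4: ✗ (no rhs in [4,5])
  i=5: ✗ (no rhs in [5,6])
  i=6: ✗ (no rhs in [6,7])
Positions where it holds: {2} → 1.

1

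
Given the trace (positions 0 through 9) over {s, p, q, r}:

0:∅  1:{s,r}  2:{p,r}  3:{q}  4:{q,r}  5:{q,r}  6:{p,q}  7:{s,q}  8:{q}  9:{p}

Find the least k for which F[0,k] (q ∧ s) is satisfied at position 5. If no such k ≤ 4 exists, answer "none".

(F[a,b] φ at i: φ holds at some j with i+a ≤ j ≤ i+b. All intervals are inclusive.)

2

Scan j = 5,6,… for (q ∧ s):
  j=5: fails
  j=6: fails
  j=7: holds
First hit at j=7, so smallest k = 7-5 = 2.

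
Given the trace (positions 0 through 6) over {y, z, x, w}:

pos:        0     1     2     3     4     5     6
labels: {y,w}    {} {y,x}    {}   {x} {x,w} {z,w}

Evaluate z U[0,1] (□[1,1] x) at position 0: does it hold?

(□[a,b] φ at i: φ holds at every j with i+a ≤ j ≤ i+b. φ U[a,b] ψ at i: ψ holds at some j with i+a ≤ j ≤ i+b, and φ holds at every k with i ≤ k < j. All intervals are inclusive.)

Does not hold

Need some j in [0,1] with □[1,1] x, and z at every k in [0,j-1].
  j=0: □[1,1] x — fails at 1.
  j=1: □[1,1] x holds, but z fails at k=0 → not this j.
No j in the window works → until fails.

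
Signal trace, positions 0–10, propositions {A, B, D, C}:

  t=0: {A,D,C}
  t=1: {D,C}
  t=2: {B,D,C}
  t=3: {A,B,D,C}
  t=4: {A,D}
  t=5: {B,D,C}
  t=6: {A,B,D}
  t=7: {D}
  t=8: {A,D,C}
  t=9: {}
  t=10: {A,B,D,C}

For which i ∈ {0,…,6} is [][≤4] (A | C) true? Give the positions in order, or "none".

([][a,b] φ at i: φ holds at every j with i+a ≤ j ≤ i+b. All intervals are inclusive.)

Evaluate at each i in [0,6]:
  i=0: ✓ (all of [0,4])
  i=1: ✓ (all of [1,5])
  i=2: ✓ (all of [2,6])
  i=3: ✗ (fails at j=7)
  i=4: ✗ (fails at j=7)
  i=5: ✗ (fails at j=7)
  i=6: ✗ (fails at j=7)

0, 1, 2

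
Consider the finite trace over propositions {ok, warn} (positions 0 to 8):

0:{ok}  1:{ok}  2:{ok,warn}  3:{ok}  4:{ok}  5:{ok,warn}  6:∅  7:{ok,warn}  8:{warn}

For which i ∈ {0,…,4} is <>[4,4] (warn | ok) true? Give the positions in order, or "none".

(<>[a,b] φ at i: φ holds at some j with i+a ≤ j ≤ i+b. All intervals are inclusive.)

Evaluate at each i in [0,4]:
  i=0: ✓ (witness j=4)
  i=1: ✓ (witness j=5)
  i=2: ✗ (none in [6,6])
  i=3: ✓ (witness j=7)
  i=4: ✓ (witness j=8)

0, 1, 3, 4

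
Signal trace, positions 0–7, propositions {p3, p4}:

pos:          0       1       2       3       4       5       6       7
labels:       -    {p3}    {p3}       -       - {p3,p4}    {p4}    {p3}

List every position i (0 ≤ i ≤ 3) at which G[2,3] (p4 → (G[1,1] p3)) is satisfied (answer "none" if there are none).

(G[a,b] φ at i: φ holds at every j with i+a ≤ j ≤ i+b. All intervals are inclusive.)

Evaluate at each i in [0,3]:
  i=0: ✓ (all of [2,3])
  i=1: ✓ (all of [3,4])
  i=2: ✗ (fails at j=5)
  i=3: ✗ (fails at j=5)

0, 1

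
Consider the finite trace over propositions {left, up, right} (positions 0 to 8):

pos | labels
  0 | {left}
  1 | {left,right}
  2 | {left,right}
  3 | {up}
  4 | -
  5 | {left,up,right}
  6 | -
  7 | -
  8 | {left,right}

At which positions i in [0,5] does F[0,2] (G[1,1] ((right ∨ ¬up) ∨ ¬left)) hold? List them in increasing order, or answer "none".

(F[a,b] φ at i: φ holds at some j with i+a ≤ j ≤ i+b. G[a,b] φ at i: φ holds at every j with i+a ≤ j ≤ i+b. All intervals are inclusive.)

Evaluate at each i in [0,5]:
  i=0: ✓ (witness j=0)
  i=1: ✓ (witness j=1)
  i=2: ✓ (witness j=2)
  i=3: ✓ (witness j=3)
  i=4: ✓ (witness j=4)
  i=5: ✓ (witness j=5)

0, 1, 2, 3, 4, 5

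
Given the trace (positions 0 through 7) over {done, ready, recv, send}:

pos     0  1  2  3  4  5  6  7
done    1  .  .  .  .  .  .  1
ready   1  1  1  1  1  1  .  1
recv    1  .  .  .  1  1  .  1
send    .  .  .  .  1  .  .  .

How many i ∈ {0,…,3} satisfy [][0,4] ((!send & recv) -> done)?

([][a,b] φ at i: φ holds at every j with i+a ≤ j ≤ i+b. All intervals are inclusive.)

Evaluate at each i in [0,3]:
  i=0: ✓ (all of [0,4])
  i=1: ✗ (fails at j=5)
  i=2: ✗ (fails at j=5)
  i=3: ✗ (fails at j=5)
Positions where it holds: {0} → 1.

1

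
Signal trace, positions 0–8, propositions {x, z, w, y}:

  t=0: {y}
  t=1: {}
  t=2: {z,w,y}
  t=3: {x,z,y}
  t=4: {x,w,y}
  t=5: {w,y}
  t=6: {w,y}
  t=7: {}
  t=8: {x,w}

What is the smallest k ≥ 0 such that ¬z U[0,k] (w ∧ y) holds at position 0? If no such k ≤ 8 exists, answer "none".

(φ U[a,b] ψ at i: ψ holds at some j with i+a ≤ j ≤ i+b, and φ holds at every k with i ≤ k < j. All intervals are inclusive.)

Need earliest j ≥ 0 with (w ∧ y), and ¬z at every k in [0,j-1].
  j=0: rhs fails.
  j=1: rhs fails.
  j=2: rhs holds; lhs holds on [0,1]. k = 2.

2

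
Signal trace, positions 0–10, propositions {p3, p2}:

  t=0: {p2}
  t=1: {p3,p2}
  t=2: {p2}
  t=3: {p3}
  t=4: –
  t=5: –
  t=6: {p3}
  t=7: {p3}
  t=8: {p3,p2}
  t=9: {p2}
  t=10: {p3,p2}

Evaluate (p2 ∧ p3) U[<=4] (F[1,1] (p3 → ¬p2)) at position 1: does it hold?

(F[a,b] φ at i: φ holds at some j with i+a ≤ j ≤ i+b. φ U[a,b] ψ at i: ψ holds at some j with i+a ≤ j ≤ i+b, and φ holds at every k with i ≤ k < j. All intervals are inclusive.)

Need some j in [1,5] with F[1,1] (p3 → ¬p2), and (p2 ∧ p3) at every k in [1,j-1].
  j=1: F[1,1] (p3 → ¬p2) holds; no prefix to check → satisfied.

Yes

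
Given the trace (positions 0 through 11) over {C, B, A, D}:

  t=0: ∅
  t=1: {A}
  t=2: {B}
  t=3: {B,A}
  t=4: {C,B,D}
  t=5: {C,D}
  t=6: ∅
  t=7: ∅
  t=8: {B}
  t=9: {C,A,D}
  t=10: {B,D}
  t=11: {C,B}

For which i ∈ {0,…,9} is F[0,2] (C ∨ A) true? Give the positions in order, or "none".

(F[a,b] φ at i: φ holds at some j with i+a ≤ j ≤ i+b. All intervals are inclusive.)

Evaluate at each i in [0,9]:
  i=0: ✓ (witness j=1)
  i=1: ✓ (witness j=1)
  i=2: ✓ (witness j=3)
  i=3: ✓ (witness j=3)
  i=4: ✓ (witness j=4)
  i=5: ✓ (witness j=5)
  i=6: ✗ (none in [6,8])
  i=7: ✓ (witness j=9)
  i=8: ✓ (witness j=9)
  i=9: ✓ (witness j=9)

0, 1, 2, 3, 4, 5, 7, 8, 9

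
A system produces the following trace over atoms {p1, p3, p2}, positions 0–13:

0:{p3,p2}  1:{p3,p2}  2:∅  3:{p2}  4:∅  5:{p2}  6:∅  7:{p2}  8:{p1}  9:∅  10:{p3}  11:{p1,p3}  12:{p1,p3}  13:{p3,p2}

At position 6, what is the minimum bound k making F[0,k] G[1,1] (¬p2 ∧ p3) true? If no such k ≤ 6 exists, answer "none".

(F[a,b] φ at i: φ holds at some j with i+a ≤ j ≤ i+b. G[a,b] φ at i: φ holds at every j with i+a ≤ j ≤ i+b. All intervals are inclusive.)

Scan j = 6,7,… for G[1,1] (¬p2 ∧ p3):
  j=6: fails
  j=7: fails
  j=8: fails
  j=9: holds
First hit at j=9, so smallest k = 9-6 = 3.

3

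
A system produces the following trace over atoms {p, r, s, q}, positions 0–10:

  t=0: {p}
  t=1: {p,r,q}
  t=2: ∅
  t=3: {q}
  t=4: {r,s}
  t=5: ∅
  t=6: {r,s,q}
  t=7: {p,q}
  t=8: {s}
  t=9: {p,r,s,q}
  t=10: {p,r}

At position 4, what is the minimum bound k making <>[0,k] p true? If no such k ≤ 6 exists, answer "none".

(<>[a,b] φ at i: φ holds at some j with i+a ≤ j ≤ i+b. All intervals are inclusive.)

Scan j = 4,5,… for p:
  j=4: fails
  j=5: fails
  j=6: fails
  j=7: holds
First hit at j=7, so smallest k = 7-4 = 3.

3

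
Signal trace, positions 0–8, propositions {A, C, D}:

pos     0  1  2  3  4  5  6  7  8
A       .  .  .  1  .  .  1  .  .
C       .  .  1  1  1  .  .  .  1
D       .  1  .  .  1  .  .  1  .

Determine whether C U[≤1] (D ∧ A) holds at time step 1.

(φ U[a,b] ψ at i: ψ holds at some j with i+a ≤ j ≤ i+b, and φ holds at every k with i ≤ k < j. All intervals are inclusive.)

Need some j in [1,2] with (D ∧ A), and C at every k in [1,j-1].
  j=1: (D ∧ A) false.
  j=2: (D ∧ A) false.
No j in the window works → until fails.

False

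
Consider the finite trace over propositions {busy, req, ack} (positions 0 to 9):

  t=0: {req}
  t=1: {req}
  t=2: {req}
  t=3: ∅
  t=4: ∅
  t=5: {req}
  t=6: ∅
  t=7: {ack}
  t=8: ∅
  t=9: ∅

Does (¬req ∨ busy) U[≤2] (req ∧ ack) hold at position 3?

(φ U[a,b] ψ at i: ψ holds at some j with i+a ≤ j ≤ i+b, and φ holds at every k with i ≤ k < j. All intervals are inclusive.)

Need some j in [3,5] with (req ∧ ack), and (¬req ∨ busy) at every k in [3,j-1].
  j=3: (req ∧ ack) false.
  j=4: (req ∧ ack) false.
  j=5: (req ∧ ack) false.
No j in the window works → until fails.

No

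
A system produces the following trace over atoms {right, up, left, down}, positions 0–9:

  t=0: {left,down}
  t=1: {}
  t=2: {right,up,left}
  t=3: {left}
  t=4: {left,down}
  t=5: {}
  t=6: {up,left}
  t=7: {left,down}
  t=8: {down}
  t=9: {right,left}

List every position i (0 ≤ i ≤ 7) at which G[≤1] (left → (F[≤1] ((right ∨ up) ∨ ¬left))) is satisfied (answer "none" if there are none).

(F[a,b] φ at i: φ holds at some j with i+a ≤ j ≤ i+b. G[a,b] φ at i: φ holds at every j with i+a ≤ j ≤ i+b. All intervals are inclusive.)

0, 1, 4, 5, 6, 7

Evaluate at each i in [0,7]:
  i=0: ✓ (all of [0,1])
  i=1: ✓ (all of [1,2])
  i=2: ✗ (fails at j=3)
  i=3: ✗ (fails at j=3)
  i=4: ✓ (all of [4,5])
  i=5: ✓ (all of [5,6])
  i=6: ✓ (all of [6,7])
  i=7: ✓ (all of [7,8])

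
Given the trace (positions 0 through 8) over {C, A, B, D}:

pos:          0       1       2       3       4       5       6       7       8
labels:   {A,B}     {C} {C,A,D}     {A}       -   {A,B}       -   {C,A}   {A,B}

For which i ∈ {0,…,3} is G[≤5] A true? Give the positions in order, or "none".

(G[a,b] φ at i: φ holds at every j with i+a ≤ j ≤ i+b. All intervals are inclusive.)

none

Evaluate at each i in [0,3]:
  i=0: ✗ (fails at j=1)
  i=1: ✗ (fails at j=1)
  i=2: ✗ (fails at j=4)
  i=3: ✗ (fails at j=4)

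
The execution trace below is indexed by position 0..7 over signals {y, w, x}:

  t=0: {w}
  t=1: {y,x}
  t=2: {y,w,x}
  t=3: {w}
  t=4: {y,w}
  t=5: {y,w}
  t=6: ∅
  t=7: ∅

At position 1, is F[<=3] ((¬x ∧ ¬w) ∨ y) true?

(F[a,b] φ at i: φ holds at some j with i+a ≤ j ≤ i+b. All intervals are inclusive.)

Check ((¬x ∧ ¬w) ∨ y) at each j in [1,4]:
  j=1: true
  j=2: true
  j=3: false
  j=4: true
Found at j=1 → formula holds.

True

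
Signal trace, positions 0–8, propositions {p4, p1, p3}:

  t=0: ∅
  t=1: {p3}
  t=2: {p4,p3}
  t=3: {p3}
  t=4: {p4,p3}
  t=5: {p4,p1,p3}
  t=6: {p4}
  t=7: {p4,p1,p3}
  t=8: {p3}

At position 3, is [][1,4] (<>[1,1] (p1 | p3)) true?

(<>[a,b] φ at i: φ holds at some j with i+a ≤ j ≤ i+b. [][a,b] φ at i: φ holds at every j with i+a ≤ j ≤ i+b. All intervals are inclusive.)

Check <>[1,1] (p1 | p3) at every j in [4,7]:
  j=4: holds (witness at 5)
  j=5: fails (none in [6,6])
  j=6: holds (witness at 7)
  j=7: holds (witness at 8)
Fails at j=5 → formula fails.

Does not hold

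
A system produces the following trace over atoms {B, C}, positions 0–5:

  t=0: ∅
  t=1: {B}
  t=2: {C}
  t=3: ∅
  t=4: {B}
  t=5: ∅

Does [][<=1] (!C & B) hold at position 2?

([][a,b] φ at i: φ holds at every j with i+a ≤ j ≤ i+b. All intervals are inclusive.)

Check (!C & B) at every j in [2,3]:
  j=2: false
  j=3: false
Fails at j=2 → formula fails.

No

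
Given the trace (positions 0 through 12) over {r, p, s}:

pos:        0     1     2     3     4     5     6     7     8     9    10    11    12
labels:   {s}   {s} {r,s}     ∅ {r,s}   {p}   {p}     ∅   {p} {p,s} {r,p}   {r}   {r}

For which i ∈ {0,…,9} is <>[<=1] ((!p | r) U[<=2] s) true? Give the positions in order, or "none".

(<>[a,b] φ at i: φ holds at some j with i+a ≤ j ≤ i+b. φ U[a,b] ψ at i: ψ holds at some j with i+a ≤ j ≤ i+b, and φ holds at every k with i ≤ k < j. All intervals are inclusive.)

0, 1, 2, 3, 4, 8, 9

Evaluate at each i in [0,9]:
  i=0: ✓ (witness j=0)
  i=1: ✓ (witness j=1)
  i=2: ✓ (witness j=2)
  i=3: ✓ (witness j=3)
  i=4: ✓ (witness j=4)
  i=5: ✗ (none in [5,6])
  i=6: ✗ (none in [6,7])
  i=7: ✗ (none in [7,8])
  i=8: ✓ (witness j=9)
  i=9: ✓ (witness j=9)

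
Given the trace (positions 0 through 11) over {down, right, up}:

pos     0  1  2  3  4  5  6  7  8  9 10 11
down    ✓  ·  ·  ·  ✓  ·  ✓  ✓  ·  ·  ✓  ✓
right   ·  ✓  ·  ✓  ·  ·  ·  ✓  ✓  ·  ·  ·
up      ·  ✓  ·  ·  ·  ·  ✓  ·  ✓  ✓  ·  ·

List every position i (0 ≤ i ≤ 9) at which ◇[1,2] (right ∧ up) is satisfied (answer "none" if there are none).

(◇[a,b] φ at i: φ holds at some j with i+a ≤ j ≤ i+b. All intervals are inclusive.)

0, 6, 7

Evaluate at each i in [0,9]:
  i=0: ✓ (witness j=1)
  i=1: ✗ (none in [2,3])
  i=2: ✗ (none in [3,4])
  i=3: ✗ (none in [4,5])
  i=4: ✗ (none in [5,6])
  i=5: ✗ (none in [6,7])
  i=6: ✓ (witness j=8)
  i=7: ✓ (witness j=8)
  i=8: ✗ (none in [9,10])
  i=9: ✗ (none in [10,11])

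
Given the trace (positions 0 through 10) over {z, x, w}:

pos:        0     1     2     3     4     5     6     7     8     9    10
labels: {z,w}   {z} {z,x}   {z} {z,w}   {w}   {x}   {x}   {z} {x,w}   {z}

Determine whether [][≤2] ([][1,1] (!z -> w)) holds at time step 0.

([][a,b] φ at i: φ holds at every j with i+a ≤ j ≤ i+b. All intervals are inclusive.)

Check [][1,1] (!z -> w) at every j in [0,2]:
  j=0: holds on [1,1]
  j=1: holds on [2,2]
  j=2: holds on [3,3]
All positions satisfy it → formula holds.

Yes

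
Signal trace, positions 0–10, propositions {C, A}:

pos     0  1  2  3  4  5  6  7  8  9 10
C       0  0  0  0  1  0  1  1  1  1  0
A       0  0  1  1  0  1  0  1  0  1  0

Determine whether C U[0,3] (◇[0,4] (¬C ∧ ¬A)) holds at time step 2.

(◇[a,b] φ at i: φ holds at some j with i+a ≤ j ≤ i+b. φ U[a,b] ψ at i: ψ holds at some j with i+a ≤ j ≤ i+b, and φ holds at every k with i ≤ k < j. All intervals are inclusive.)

Does not hold

Need some j in [2,5] with ◇[0,4] (¬C ∧ ¬A), and C at every k in [2,j-1].
  j=2: ◇[0,4] (¬C ∧ ¬A) — fails (none in [2,6]).
  j=3: ◇[0,4] (¬C ∧ ¬A) — fails (none in [3,7]).
  j=4: ◇[0,4] (¬C ∧ ¬A) — fails (none in [4,8]).
  j=5: ◇[0,4] (¬C ∧ ¬A) — fails (none in [5,9]).
No j in the window works → until fails.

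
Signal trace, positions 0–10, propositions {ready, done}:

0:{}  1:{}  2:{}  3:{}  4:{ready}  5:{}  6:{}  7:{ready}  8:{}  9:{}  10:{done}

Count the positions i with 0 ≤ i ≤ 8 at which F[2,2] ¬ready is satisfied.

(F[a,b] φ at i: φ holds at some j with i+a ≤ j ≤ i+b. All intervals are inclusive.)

7

Evaluate at each i in [0,8]:
  i=0: ✓ (witness j=2)
  i=1: ✓ (witness j=3)
  i=2: ✗ (none in [4,4])
  i=3: ✓ (witness j=5)
  i=4: ✓ (witness j=6)
  i=5: ✗ (none in [7,7])
  i=6: ✓ (witness j=8)
  i=7: ✓ (witness j=9)
  i=8: ✓ (witness j=10)
Positions where it holds: {0, 1, 3, 4, 6, 7, 8} → 7.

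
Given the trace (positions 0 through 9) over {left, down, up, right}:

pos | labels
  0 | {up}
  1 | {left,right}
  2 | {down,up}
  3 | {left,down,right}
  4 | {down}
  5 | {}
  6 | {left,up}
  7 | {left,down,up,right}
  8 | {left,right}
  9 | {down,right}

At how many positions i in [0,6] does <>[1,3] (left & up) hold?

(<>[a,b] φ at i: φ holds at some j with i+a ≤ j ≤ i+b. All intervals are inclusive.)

Evaluate at each i in [0,6]:
  i=0: ✗ (none in [1,3])
  i=1: ✗ (none in [2,4])
  i=2: ✗ (none in [3,5])
  i=3: ✓ (witness j=6)
  i=4: ✓ (witness j=6)
  i=5: ✓ (witness j=6)
  i=6: ✓ (witness j=7)
Positions where it holds: {3, 4, 5, 6} → 4.

4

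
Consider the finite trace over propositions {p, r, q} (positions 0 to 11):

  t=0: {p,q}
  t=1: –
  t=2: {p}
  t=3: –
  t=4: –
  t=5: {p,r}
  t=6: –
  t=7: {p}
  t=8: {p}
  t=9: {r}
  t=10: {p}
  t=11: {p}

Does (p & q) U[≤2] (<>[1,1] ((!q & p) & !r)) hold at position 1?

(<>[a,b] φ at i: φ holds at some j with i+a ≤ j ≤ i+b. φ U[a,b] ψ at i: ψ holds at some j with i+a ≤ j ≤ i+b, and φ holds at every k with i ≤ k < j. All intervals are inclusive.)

Yes

Need some j in [1,3] with <>[1,1] ((!q & p) & !r), and (p & q) at every k in [1,j-1].
  j=1: <>[1,1] ((!q & p) & !r) holds; no prefix to check → satisfied.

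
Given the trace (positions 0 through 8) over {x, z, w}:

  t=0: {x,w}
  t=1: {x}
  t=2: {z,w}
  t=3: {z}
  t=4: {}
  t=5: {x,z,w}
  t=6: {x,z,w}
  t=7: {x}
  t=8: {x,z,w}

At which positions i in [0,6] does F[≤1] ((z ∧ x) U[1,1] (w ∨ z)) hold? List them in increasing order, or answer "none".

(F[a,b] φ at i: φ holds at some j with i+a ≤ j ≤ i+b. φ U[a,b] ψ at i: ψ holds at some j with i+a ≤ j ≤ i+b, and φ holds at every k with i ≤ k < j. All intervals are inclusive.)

4, 5

Evaluate at each i in [0,6]:
  i=0: ✗ (none in [0,1])
  i=1: ✗ (none in [1,2])
  i=2: ✗ (none in [2,3])
  i=3: ✗ (none in [3,4])
  i=4: ✓ (witness j=5)
  i=5: ✓ (witness j=5)
  i=6: ✗ (none in [6,7])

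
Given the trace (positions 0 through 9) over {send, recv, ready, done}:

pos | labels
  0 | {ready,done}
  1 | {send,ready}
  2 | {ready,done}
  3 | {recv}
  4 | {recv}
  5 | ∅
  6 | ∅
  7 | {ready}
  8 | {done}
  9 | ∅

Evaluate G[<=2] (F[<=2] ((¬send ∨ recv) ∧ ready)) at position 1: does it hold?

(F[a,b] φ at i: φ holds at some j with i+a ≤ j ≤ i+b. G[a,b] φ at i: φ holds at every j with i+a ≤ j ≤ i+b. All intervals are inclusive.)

Check F[<=2] ((¬send ∨ recv) ∧ ready) at every j in [1,3]:
  j=1: holds (witness at 2)
  j=2: holds (witness at 2)
  j=3: fails (none in [3,5])
Fails at j=3 → formula fails.

No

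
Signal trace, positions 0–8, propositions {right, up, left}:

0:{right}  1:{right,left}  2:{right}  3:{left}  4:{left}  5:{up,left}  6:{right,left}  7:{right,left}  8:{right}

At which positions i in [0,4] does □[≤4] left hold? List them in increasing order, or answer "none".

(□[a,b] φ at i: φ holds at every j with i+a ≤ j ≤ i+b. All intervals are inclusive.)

3

Evaluate at each i in [0,4]:
  i=0: ✗ (fails at j=0)
  i=1: ✗ (fails at j=2)
  i=2: ✗ (fails at j=2)
  i=3: ✓ (all of [3,7])
  i=4: ✗ (fails at j=8)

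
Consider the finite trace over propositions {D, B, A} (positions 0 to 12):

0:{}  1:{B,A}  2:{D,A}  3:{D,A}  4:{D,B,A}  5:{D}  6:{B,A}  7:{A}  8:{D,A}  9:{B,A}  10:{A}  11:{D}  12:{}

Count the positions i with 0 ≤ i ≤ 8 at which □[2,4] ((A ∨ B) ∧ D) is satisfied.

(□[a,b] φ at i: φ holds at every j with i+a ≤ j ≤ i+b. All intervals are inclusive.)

1

Evaluate at each i in [0,8]:
  i=0: ✓ (all of [2,4])
  i=1: ✗ (fails at j=5)
  i=2: ✗ (fails at j=5)
  i=3: ✗ (fails at j=5)
  i=4: ✗ (fails at j=6)
  i=5: ✗ (fails at j=7)
  i=6: ✗ (fails at j=9)
  i=7: ✗ (fails at j=9)
  i=8: ✗ (fails at j=10)
Positions where it holds: {0} → 1.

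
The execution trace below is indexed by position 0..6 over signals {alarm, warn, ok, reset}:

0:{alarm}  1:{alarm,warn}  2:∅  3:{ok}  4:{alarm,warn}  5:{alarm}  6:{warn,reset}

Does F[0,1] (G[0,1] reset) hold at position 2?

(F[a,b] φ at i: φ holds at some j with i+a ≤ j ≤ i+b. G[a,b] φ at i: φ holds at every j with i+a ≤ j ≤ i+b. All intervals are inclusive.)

Check G[0,1] reset at each j in [2,3]:
  j=2: fails at 2
  j=3: fails at 3
No position in the window satisfies it → formula fails.

Does not hold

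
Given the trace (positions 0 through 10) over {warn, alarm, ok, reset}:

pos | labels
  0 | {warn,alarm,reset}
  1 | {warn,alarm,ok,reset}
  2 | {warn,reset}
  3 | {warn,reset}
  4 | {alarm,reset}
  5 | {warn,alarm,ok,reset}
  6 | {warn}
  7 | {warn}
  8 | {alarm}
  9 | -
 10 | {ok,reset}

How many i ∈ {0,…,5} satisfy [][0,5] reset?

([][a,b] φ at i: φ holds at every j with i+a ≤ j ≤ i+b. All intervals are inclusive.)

Evaluate at each i in [0,5]:
  i=0: ✓ (all of [0,5])
  i=1: ✗ (fails at j=6)
  i=2: ✗ (fails at j=6)
  i=3: ✗ (fails at j=6)
  i=4: ✗ (fails at j=6)
  i=5: ✗ (fails at j=6)
Positions where it holds: {0} → 1.

1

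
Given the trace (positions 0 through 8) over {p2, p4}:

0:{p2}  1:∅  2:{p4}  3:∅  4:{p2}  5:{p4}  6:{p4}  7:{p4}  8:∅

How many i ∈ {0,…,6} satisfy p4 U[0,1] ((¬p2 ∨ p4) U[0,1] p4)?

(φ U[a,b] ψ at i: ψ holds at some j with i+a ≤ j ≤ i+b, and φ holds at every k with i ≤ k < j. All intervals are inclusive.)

Evaluate at each i in [0,6]:
  i=0: ✗ (lhs fails at k=0 before rhs at j=1)
  i=1: ✓ (rhs at j=1)
  i=2: ✓ (rhs at j=2)
  i=3: ✗ (no rhs in [3,4])
  i=4: ✗ (lhs fails at k=4 before rhs at j=5)
  i=5: ✓ (rhs at j=5)
  i=6: ✓ (rhs at j=6)
Positions where it holds: {1, 2, 5, 6} → 4.

4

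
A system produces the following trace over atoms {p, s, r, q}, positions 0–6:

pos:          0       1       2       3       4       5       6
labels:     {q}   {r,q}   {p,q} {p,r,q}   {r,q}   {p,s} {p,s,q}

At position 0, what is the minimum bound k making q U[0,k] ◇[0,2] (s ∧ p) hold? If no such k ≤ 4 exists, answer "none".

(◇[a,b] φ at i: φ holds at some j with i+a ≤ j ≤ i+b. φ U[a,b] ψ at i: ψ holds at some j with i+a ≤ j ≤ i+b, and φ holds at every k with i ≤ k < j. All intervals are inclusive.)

3

Need earliest j ≥ 0 with ◇[0,2] (s ∧ p), and q at every k in [0,j-1].
  j=0: rhs fails.
  j=1: rhs fails.
  j=2: rhs fails.
  j=3: rhs holds; lhs holds on [0,2]. k = 3.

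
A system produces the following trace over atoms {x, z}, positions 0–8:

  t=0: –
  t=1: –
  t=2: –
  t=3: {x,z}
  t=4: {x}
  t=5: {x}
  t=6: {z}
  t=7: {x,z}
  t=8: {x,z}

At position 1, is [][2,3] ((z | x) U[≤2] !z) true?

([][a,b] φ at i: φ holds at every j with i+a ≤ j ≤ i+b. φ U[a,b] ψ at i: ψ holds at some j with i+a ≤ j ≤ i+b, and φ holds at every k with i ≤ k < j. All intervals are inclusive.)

Yes

Check ((z | x) U[≤2] !z) at every j in [3,4]:
  j=3: holds
  j=4: holds
All positions satisfy it → formula holds.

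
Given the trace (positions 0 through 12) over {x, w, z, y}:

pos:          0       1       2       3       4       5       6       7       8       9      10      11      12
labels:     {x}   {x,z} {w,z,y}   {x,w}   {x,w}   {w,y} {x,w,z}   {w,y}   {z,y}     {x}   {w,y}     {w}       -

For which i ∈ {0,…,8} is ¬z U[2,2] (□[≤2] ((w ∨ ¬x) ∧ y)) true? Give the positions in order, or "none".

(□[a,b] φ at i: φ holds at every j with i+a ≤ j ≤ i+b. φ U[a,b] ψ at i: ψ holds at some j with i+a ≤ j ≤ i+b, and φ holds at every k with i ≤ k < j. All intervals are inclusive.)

none

Evaluate at each i in [0,8]:
  i=0: ✗ (no rhs in [2,2])
  i=1: ✗ (no rhs in [3,3])
  i=2: ✗ (no rhs in [4,4])
  i=3: ✗ (no rhs in [5,5])
  i=4: ✗ (no rhs in [6,6])
  i=5: ✗ (no rhs in [7,7])
  i=6: ✗ (no rhs in [8,8])
  i=7: ✗ (no rhs in [9,9])
  i=8: ✗ (no rhs in [10,10])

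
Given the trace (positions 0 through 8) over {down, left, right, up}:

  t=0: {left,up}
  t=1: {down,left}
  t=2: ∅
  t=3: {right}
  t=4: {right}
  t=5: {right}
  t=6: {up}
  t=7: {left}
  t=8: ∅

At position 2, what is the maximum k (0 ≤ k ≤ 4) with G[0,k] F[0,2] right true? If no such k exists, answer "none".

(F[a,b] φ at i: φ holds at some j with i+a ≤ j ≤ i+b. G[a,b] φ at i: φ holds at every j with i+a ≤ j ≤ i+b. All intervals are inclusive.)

3

F[0,2] right must hold from j=2 onward; find where it first fails.
  j=2: holds
  j=3: holds
  j=4: holds
  j=5: holds
  j=6: fails
Holds on [2,5], so largest k = 3.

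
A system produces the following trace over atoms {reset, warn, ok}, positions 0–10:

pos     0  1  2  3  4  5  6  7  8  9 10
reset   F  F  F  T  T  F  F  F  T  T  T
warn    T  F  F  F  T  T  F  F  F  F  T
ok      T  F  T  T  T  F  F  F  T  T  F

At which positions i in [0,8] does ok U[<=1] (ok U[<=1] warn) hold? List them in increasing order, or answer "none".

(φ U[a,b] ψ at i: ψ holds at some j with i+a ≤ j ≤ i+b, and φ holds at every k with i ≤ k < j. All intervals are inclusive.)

0, 2, 3, 4, 5, 8

Evaluate at each i in [0,8]:
  i=0: ✓ (rhs at j=0)
  i=1: ✗ (no rhs in [1,2])
  i=2: ✓ (rhs at j=3; lhs holds on [2,2])
  i=3: ✓ (rhs at j=3)
  i=4: ✓ (rhs at j=4)
  i=5: ✓ (rhs at j=5)
  i=6: ✗ (no rhs in [6,7])
  i=7: ✗ (no rhs in [7,8])
  i=8: ✓ (rhs at j=9; lhs holds on [8,8])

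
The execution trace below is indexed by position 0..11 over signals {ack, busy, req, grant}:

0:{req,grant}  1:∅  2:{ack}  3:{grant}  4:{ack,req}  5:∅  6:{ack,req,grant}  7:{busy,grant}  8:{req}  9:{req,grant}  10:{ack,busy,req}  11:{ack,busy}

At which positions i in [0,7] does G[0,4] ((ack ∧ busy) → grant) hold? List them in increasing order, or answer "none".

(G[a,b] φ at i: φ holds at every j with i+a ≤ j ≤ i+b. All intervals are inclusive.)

0, 1, 2, 3, 4, 5

Evaluate at each i in [0,7]:
  i=0: ✓ (all of [0,4])
  i=1: ✓ (all of [1,5])
  i=2: ✓ (all of [2,6])
  i=3: ✓ (all of [3,7])
  i=4: ✓ (all of [4,8])
  i=5: ✓ (all of [5,9])
  i=6: ✗ (fails at j=10)
  i=7: ✗ (fails at j=10)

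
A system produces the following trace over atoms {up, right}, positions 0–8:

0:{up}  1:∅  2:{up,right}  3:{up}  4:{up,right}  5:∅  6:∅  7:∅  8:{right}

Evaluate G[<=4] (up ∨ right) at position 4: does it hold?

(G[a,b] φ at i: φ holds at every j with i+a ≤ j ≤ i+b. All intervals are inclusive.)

No

Check (up ∨ right) at every j in [4,8]:
  j=4: true
  j=5: false
  j=6: false
  j=7: false
  j=8: true
Fails at j=5 → formula fails.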